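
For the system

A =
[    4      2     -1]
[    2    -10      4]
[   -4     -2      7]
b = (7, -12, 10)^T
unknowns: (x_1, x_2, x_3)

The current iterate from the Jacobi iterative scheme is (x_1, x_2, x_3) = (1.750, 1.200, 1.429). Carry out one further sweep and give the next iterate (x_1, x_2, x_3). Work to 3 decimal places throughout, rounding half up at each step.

One sweep:
  x_1 = (7 - (2)·1.200 - (-1)·1.429) / (4) = 1.507
  x_2 = (-12 - (2)·1.750 - (4)·1.429) / (-10) = 2.122
  x_3 = (10 - (-4)·1.750 - (-2)·1.200) / (7) = 2.771

(1.507, 2.122, 2.771)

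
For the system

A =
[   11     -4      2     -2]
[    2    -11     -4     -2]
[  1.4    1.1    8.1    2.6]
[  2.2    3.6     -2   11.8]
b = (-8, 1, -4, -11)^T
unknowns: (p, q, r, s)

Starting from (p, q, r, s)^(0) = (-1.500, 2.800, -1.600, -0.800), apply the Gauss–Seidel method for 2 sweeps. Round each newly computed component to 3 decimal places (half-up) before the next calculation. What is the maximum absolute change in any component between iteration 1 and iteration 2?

1.065

Iteration 1:
  p = (-8 - (-4)·2.800 - (2)·-1.600 - (-2)·-0.800) / (11) = 0.436
  q = (1 - (2)·0.436 - (-4)·-1.600 - (-2)·-0.800) / (-11) = 0.716
  r = (-4 - (1.4)·0.436 - (1.1)·0.716 - (2.6)·-0.800) / (8.1) = -0.410
  s = (-11 - (2.2)·0.436 - (3.6)·0.716 - (-2)·-0.410) / (11.8) = -1.301
Iteration 2:
  p = (-8 - (-4)·0.716 - (2)·-0.410 - (-2)·-1.301) / (11) = -0.629
  q = (1 - (2)·-0.629 - (-4)·-0.410 - (-2)·-1.301) / (-11) = 0.180
  r = (-4 - (1.4)·-0.629 - (1.1)·0.180 - (2.6)·-1.301) / (8.1) = 0.008
  s = (-11 - (2.2)·-0.629 - (3.6)·0.180 - (-2)·0.008) / (11.8) = -0.868
Change: (-1.065, -0.536, 0.418, 0.433) → max |·| = 1.065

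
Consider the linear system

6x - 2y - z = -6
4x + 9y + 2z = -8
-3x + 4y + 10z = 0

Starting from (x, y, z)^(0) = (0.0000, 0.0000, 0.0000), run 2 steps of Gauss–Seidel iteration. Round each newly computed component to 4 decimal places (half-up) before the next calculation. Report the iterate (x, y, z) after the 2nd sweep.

Iteration 1:
  x = (-6 - (-2)·0.0000 - (-1)·0.0000) / (6) = -1.0000
  y = (-8 - (4)·-1.0000 - (2)·0.0000) / (9) = -0.4444
  z = (0 - (-3)·-1.0000 - (4)·-0.4444) / (10) = -0.1222
Iteration 2:
  x = (-6 - (-2)·-0.4444 - (-1)·-0.1222) / (6) = -1.1685
  y = (-8 - (4)·-1.1685 - (2)·-0.1222) / (9) = -0.3424
  z = (0 - (-3)·-1.1685 - (4)·-0.3424) / (10) = -0.2136

(-1.1685, -0.3424, -0.2136)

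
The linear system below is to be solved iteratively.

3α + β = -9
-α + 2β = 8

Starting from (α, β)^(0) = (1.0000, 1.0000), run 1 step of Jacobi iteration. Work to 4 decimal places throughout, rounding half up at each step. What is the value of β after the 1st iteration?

4.5000

Iteration 1:
  α = (-9 - (1)·1.0000) / (3) = -3.3333
  β = (8 - (-1)·1.0000) / (2) = 4.5000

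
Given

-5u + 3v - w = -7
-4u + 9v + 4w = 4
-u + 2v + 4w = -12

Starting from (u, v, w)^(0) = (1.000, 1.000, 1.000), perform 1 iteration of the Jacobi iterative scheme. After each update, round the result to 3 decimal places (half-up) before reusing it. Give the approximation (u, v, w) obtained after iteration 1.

(1.800, 0.444, -3.250)

Iteration 1:
  u = (-7 - (3)·1.000 - (-1)·1.000) / (-5) = 1.800
  v = (4 - (-4)·1.000 - (4)·1.000) / (9) = 0.444
  w = (-12 - (-1)·1.000 - (2)·1.000) / (4) = -3.250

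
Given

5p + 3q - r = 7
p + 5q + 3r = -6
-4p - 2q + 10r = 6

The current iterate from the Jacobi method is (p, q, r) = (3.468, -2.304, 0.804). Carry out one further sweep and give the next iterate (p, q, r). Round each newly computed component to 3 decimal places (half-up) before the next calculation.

One sweep:
  p = (7 - (3)·-2.304 - (-1)·0.804) / (5) = 2.943
  q = (-6 - (1)·3.468 - (3)·0.804) / (5) = -2.376
  r = (6 - (-4)·3.468 - (-2)·-2.304) / (10) = 1.526

(2.943, -2.376, 1.526)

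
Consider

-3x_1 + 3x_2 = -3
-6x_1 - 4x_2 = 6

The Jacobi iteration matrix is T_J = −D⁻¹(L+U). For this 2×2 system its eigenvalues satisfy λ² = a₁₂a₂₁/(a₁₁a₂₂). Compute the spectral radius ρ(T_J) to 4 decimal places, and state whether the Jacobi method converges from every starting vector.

a₁₂a₂₁/(a₁₁a₂₂) = (3)·(-6) / ((-3)·(-4)) = -1.500000
ρ = √|-1.500000| = √1.500000 = 1.2247
ρ > 1, so Jacobi diverges

1.2247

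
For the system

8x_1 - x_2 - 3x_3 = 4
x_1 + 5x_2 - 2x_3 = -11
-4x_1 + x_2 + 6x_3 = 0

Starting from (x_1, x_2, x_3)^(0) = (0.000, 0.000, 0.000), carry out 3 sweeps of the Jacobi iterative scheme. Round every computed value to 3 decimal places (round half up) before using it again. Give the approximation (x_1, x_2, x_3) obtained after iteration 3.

(0.475, -1.965, 0.533)

Iteration 1:
  x_1 = (4 - (-1)·0.000 - (-3)·0.000) / (8) = 0.500
  x_2 = (-11 - (1)·0.000 - (-2)·0.000) / (5) = -2.200
  x_3 = (0 - (-4)·0.000 - (1)·0.000) / (6) = 0.000
Iteration 2:
  x_1 = (4 - (-1)·-2.200 - (-3)·0.000) / (8) = 0.225
  x_2 = (-11 - (1)·0.500 - (-2)·0.000) / (5) = -2.300
  x_3 = (0 - (-4)·0.500 - (1)·-2.200) / (6) = 0.700
Iteration 3:
  x_1 = (4 - (-1)·-2.300 - (-3)·0.700) / (8) = 0.475
  x_2 = (-11 - (1)·0.225 - (-2)·0.700) / (5) = -1.965
  x_3 = (0 - (-4)·0.225 - (1)·-2.300) / (6) = 0.533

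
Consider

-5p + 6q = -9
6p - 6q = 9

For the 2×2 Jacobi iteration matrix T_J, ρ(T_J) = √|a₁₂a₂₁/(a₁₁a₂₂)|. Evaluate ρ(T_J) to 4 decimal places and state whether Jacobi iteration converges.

a₁₂a₂₁/(a₁₁a₂₂) = (6)·(6) / ((-5)·(-6)) = 1.200000
ρ = √|1.200000| = √1.200000 = 1.0954
ρ > 1, so Jacobi diverges

1.0954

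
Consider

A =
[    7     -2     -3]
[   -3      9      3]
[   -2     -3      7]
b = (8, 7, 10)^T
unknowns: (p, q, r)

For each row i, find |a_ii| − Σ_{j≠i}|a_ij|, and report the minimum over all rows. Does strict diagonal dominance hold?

row 1: |7| − (2+3) = 2
row 2: |9| − (3+3) = 3
row 3: |7| − (2+3) = 2
minimum over rows = 2 → strictly diagonally dominant (convergence guaranteed)

2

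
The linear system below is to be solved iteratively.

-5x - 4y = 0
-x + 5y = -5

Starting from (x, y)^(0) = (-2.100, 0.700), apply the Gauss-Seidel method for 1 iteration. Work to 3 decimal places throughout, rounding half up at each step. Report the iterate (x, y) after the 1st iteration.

(-0.560, -1.112)

Iteration 1:
  x = (0 - (-4)·0.700) / (-5) = -0.560
  y = (-5 - (-1)·-0.560) / (5) = -1.112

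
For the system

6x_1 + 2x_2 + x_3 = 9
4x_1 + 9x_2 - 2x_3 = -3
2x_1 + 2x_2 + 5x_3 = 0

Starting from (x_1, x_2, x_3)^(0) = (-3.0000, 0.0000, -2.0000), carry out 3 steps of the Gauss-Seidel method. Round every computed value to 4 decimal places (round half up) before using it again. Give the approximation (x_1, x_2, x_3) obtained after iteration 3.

Iteration 1:
  x_1 = (9 - (2)·0.0000 - (1)·-2.0000) / (6) = 1.8333
  x_2 = (-3 - (4)·1.8333 - (-2)·-2.0000) / (9) = -1.5926
  x_3 = (0 - (2)·1.8333 - (2)·-1.5926) / (5) = -0.0963
Iteration 2:
  x_1 = (9 - (2)·-1.5926 - (1)·-0.0963) / (6) = 2.0469
  x_2 = (-3 - (4)·2.0469 - (-2)·-0.0963) / (9) = -1.2645
  x_3 = (0 - (2)·2.0469 - (2)·-1.2645) / (5) = -0.3130
Iteration 3:
  x_1 = (9 - (2)·-1.2645 - (1)·-0.3130) / (6) = 1.9737
  x_2 = (-3 - (4)·1.9737 - (-2)·-0.3130) / (9) = -1.2801
  x_3 = (0 - (2)·1.9737 - (2)·-1.2801) / (5) = -0.2774

(1.9737, -1.2801, -0.2774)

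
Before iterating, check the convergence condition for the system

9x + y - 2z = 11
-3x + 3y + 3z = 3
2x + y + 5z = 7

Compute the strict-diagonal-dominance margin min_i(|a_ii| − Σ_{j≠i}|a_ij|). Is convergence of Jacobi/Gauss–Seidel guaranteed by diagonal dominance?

row 1: |9| − (1+2) = 6
row 2: |3| − (3+3) = -3
row 3: |5| − (2+1) = 2
minimum over rows = -3 → not strictly diagonally dominant

-3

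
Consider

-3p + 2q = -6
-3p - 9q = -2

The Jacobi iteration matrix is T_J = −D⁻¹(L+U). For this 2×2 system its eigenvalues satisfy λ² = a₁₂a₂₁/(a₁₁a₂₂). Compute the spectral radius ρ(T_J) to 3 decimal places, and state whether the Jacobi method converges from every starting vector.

a₁₂a₂₁/(a₁₁a₂₂) = (2)·(-3) / ((-3)·(-9)) = -0.222222
ρ = √|-0.222222| = √0.222222 = 0.471
ρ < 1, so Jacobi converges

0.471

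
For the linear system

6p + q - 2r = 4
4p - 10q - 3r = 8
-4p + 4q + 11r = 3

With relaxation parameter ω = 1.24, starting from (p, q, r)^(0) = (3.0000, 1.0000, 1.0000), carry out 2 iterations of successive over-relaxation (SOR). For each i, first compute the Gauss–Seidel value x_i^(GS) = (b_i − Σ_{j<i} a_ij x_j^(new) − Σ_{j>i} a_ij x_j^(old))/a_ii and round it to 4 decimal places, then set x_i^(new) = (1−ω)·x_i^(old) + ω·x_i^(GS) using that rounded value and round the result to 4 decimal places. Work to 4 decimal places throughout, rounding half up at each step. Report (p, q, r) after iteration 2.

(1.4198, -0.2722, 0.8869)

Iteration 1:
  p: GS value = (4 - (1)·1.0000 - (-2)·1.0000) / (6) = 0.8333;  p ← (1−ω)·3.0000 + ω·0.8333 = 0.3133
  q: GS value = (8 - (4)·0.3133 - (-3)·1.0000) / (-10) = -0.9747;  q ← (1−ω)·1.0000 + ω·-0.9747 = -1.4486
  r: GS value = (3 - (-4)·0.3133 - (4)·-1.4486) / (11) = 0.9134;  r ← (1−ω)·1.0000 + ω·0.9134 = 0.8926
Iteration 2:
  p: GS value = (4 - (1)·-1.4486 - (-2)·0.8926) / (6) = 1.2056;  p ← (1−ω)·0.3133 + ω·1.2056 = 1.4198
  q: GS value = (8 - (4)·1.4198 - (-3)·0.8926) / (-10) = -0.4999;  q ← (1−ω)·-1.4486 + ω·-0.4999 = -0.2722
  r: GS value = (3 - (-4)·1.4198 - (4)·-0.2722) / (11) = 0.8880;  r ← (1−ω)·0.8926 + ω·0.8880 = 0.8869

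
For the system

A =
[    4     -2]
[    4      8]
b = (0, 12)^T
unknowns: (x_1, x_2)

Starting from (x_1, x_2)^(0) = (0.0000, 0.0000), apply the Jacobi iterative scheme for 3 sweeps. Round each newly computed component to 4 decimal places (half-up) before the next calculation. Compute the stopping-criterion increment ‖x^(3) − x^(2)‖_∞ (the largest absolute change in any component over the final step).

Iteration 1:
  x_1 = (0 - (-2)·0.0000) / (4) = 0.0000
  x_2 = (12 - (4)·0.0000) / (8) = 1.5000
Iteration 2:
  x_1 = (0 - (-2)·1.5000) / (4) = 0.7500
  x_2 = (12 - (4)·0.0000) / (8) = 1.5000
Iteration 3:
  x_1 = (0 - (-2)·1.5000) / (4) = 0.7500
  x_2 = (12 - (4)·0.7500) / (8) = 1.1250
Change: (0.0000, -0.3750) → max |·| = 0.3750

0.3750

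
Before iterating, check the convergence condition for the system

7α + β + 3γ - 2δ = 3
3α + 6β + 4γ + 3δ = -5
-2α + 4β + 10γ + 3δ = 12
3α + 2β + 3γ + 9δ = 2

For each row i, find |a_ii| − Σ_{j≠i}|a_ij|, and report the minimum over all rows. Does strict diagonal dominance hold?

-4

row 1: |7| − (1+3+2) = 1
row 2: |6| − (3+4+3) = -4
row 3: |10| − (2+4+3) = 1
row 4: |9| − (3+2+3) = 1
minimum over rows = -4 → not strictly diagonally dominant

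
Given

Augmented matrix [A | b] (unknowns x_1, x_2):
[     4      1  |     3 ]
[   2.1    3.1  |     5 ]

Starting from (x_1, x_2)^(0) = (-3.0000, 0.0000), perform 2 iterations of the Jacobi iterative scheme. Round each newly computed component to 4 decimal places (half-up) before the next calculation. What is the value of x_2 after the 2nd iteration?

1.1048

Iteration 1:
  x_1 = (3 - (1)·0.0000) / (4) = 0.7500
  x_2 = (5 - (2.1)·-3.0000) / (3.1) = 3.6452
Iteration 2:
  x_1 = (3 - (1)·3.6452) / (4) = -0.1613
  x_2 = (5 - (2.1)·0.7500) / (3.1) = 1.1048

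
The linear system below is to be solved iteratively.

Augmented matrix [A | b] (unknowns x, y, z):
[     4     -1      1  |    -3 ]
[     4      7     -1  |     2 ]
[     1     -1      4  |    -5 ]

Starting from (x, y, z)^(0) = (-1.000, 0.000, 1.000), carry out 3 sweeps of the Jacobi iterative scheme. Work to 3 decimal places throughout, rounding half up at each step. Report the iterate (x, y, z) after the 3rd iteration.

(-0.384, 0.321, -1.009)

Iteration 1:
  x = (-3 - (-1)·0.000 - (1)·1.000) / (4) = -1.000
  y = (2 - (4)·-1.000 - (-1)·1.000) / (7) = 1.000
  z = (-5 - (1)·-1.000 - (-1)·0.000) / (4) = -1.000
Iteration 2:
  x = (-3 - (-1)·1.000 - (1)·-1.000) / (4) = -0.250
  y = (2 - (4)·-1.000 - (-1)·-1.000) / (7) = 0.714
  z = (-5 - (1)·-1.000 - (-1)·1.000) / (4) = -0.750
Iteration 3:
  x = (-3 - (-1)·0.714 - (1)·-0.750) / (4) = -0.384
  y = (2 - (4)·-0.250 - (-1)·-0.750) / (7) = 0.321
  z = (-5 - (1)·-0.250 - (-1)·0.714) / (4) = -1.009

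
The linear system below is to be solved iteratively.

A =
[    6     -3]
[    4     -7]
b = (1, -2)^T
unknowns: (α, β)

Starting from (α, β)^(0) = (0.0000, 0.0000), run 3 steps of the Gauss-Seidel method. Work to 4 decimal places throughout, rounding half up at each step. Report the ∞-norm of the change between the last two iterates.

Iteration 1:
  α = (1 - (-3)·0.0000) / (6) = 0.1667
  β = (-2 - (4)·0.1667) / (-7) = 0.3810
Iteration 2:
  α = (1 - (-3)·0.3810) / (6) = 0.3572
  β = (-2 - (4)·0.3572) / (-7) = 0.4898
Iteration 3:
  α = (1 - (-3)·0.4898) / (6) = 0.4116
  β = (-2 - (4)·0.4116) / (-7) = 0.5209
Change: (0.0544, 0.0311) → max |·| = 0.0544

0.0544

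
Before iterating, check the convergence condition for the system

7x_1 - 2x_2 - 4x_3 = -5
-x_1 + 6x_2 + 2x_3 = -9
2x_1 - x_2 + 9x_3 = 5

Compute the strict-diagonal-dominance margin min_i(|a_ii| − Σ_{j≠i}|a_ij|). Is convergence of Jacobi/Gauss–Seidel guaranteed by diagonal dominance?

row 1: |7| − (2+4) = 1
row 2: |6| − (1+2) = 3
row 3: |9| − (2+1) = 6
minimum over rows = 1 → strictly diagonally dominant (convergence guaranteed)

1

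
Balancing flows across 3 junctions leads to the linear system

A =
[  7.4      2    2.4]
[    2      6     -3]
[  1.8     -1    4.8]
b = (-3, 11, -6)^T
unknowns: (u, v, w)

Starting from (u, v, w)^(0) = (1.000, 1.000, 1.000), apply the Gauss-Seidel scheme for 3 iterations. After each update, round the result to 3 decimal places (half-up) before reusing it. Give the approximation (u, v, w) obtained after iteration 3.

(-0.805, 1.878, -0.557)

Iteration 1:
  u = (-3 - (2)·1.000 - (2.4)·1.000) / (7.4) = -1.000
  v = (11 - (2)·-1.000 - (-3)·1.000) / (6) = 2.667
  w = (-6 - (1.8)·-1.000 - (-1)·2.667) / (4.8) = -0.319
Iteration 2:
  u = (-3 - (2)·2.667 - (2.4)·-0.319) / (7.4) = -1.023
  v = (11 - (2)·-1.023 - (-3)·-0.319) / (6) = 2.015
  w = (-6 - (1.8)·-1.023 - (-1)·2.015) / (4.8) = -0.447
Iteration 3:
  u = (-3 - (2)·2.015 - (2.4)·-0.447) / (7.4) = -0.805
  v = (11 - (2)·-0.805 - (-3)·-0.447) / (6) = 1.878
  w = (-6 - (1.8)·-0.805 - (-1)·1.878) / (4.8) = -0.557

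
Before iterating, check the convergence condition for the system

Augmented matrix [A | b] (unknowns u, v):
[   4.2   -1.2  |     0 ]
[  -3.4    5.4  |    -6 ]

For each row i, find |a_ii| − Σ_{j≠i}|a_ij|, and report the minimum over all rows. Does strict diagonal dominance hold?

2

row 1: |4.2| − (1.2) = 3
row 2: |5.4| − (3.4) = 2
minimum over rows = 2 → strictly diagonally dominant (convergence guaranteed)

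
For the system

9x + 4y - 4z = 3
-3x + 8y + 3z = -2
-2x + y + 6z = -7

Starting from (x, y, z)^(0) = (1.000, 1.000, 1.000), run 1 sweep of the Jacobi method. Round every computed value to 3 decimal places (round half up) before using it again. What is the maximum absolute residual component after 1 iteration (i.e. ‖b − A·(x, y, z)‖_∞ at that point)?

3.999

Iteration 1:
  x = (3 - (4)·1.000 - (-4)·1.000) / (9) = 0.333
  y = (-2 - (-3)·1.000 - (3)·1.000) / (8) = -0.250
  z = (-7 - (-2)·1.000 - (1)·1.000) / (6) = -1.000
Residual b − A·x = (-2.997, 3.999, -0.084); ∞-norm = 3.999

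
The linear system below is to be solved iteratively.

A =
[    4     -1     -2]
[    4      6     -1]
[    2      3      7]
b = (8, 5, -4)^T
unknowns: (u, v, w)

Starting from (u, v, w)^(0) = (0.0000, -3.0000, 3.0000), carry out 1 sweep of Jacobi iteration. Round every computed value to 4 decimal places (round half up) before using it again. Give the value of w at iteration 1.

Iteration 1:
  u = (8 - (-1)·-3.0000 - (-2)·3.0000) / (4) = 2.7500
  v = (5 - (4)·0.0000 - (-1)·3.0000) / (6) = 1.3333
  w = (-4 - (2)·0.0000 - (3)·-3.0000) / (7) = 0.7143

0.7143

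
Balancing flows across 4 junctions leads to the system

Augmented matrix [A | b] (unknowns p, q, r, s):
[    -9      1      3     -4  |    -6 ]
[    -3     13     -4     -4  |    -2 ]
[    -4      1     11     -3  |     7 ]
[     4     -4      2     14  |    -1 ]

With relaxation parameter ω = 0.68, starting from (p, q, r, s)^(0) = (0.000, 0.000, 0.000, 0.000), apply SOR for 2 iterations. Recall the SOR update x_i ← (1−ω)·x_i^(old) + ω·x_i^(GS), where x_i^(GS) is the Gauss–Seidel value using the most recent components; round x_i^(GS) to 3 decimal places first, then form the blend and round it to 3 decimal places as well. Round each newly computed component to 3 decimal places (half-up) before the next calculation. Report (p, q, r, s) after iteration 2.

Iteration 1:
  p: GS value = (-6 - (1)·0.000 - (3)·0.000 - (-4)·0.000) / (-9) = 0.667;  p ← (1−ω)·0.000 + ω·0.667 = 0.454
  q: GS value = (-2 - (-3)·0.454 - (-4)·0.000 - (-4)·0.000) / (13) = -0.049;  q ← (1−ω)·0.000 + ω·-0.049 = -0.033
  r: GS value = (7 - (-4)·0.454 - (1)·-0.033 - (-3)·0.000) / (11) = 0.804;  r ← (1−ω)·0.000 + ω·0.804 = 0.547
  s: GS value = (-1 - (4)·0.454 - (-4)·-0.033 - (2)·0.547) / (14) = -0.289;  s ← (1−ω)·0.000 + ω·-0.289 = -0.197
Iteration 2:
  p: GS value = (-6 - (1)·-0.033 - (3)·0.547 - (-4)·-0.197) / (-9) = 0.933;  p ← (1−ω)·0.454 + ω·0.933 = 0.780
  q: GS value = (-2 - (-3)·0.780 - (-4)·0.547 - (-4)·-0.197) / (13) = 0.134;  q ← (1−ω)·-0.033 + ω·0.134 = 0.081
  r: GS value = (7 - (-4)·0.780 - (1)·0.081 - (-3)·-0.197) / (11) = 0.859;  r ← (1−ω)·0.547 + ω·0.859 = 0.759
  s: GS value = (-1 - (4)·0.780 - (-4)·0.081 - (2)·0.759) / (14) = -0.380;  s ← (1−ω)·-0.197 + ω·-0.380 = -0.321

(0.780, 0.081, 0.759, -0.321)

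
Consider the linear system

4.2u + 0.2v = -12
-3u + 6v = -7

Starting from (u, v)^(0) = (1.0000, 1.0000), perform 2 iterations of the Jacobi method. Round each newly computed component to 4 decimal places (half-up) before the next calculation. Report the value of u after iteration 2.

Iteration 1:
  u = (-12 - (0.2)·1.0000) / (4.2) = -2.9048
  v = (-7 - (-3)·1.0000) / (6) = -0.6667
Iteration 2:
  u = (-12 - (0.2)·-0.6667) / (4.2) = -2.8254
  v = (-7 - (-3)·-2.9048) / (6) = -2.6191

-2.8254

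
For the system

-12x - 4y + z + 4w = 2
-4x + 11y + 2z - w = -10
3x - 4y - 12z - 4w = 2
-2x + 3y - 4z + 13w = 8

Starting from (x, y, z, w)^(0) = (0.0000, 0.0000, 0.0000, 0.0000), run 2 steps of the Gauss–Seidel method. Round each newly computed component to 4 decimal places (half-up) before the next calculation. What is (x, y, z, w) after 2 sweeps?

Iteration 1:
  x = (2 - (-4)·0.0000 - (1)·0.0000 - (4)·0.0000) / (-12) = -0.1667
  y = (-10 - (-4)·-0.1667 - (2)·0.0000 - (-1)·0.0000) / (11) = -0.9697
  z = (2 - (3)·-0.1667 - (-4)·-0.9697 - (-4)·0.0000) / (-12) = 0.1149
  w = (8 - (-2)·-0.1667 - (3)·-0.9697 - (-4)·0.1149) / (13) = 0.8489
Iteration 2:
  x = (2 - (-4)·-0.9697 - (1)·0.1149 - (4)·0.8489) / (-12) = 0.4491
  y = (-10 - (-4)·0.4491 - (2)·0.1149 - (-1)·0.8489) / (11) = -0.6895
  z = (2 - (3)·0.4491 - (-4)·-0.6895 - (-4)·0.8489) / (-12) = -0.1075
  w = (8 - (-2)·0.4491 - (3)·-0.6895 - (-4)·-0.1075) / (13) = 0.8105

(0.4491, -0.6895, -0.1075, 0.8105)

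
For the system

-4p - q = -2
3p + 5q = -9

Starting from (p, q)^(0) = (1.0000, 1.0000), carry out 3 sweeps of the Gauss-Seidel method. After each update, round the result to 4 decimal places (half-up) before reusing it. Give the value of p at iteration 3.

1.0981

Iteration 1:
  p = (-2 - (-1)·1.0000) / (-4) = 0.2500
  q = (-9 - (3)·0.2500) / (5) = -1.9500
Iteration 2:
  p = (-2 - (-1)·-1.9500) / (-4) = 0.9875
  q = (-9 - (3)·0.9875) / (5) = -2.3925
Iteration 3:
  p = (-2 - (-1)·-2.3925) / (-4) = 1.0981
  q = (-9 - (3)·1.0981) / (5) = -2.4589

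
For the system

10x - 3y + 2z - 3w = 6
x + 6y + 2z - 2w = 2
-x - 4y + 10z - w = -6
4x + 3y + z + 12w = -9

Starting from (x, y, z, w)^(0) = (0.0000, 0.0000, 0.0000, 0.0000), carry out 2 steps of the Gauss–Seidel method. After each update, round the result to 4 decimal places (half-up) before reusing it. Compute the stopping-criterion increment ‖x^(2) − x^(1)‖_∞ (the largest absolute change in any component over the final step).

0.1714

Iteration 1:
  x = (6 - (-3)·0.0000 - (2)·0.0000 - (-3)·0.0000) / (10) = 0.6000
  y = (2 - (1)·0.6000 - (2)·0.0000 - (-2)·0.0000) / (6) = 0.2333
  z = (-6 - (-1)·0.6000 - (-4)·0.2333 - (-1)·0.0000) / (10) = -0.4467
  w = (-9 - (4)·0.6000 - (3)·0.2333 - (1)·-0.4467) / (12) = -0.9711
Iteration 2:
  x = (6 - (-3)·0.2333 - (2)·-0.4467 - (-3)·-0.9711) / (10) = 0.4680
  y = (2 - (1)·0.4680 - (2)·-0.4467 - (-2)·-0.9711) / (6) = 0.0805
  z = (-6 - (-1)·0.4680 - (-4)·0.0805 - (-1)·-0.9711) / (10) = -0.6181
  w = (-9 - (4)·0.4680 - (3)·0.0805 - (1)·-0.6181) / (12) = -0.8746
Change: (-0.1320, -0.1528, -0.1714, 0.0965) → max |·| = 0.1714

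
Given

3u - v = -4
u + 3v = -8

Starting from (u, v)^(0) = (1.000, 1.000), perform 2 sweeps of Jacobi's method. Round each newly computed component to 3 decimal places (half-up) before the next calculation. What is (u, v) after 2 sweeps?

(-2.333, -2.333)

Iteration 1:
  u = (-4 - (-1)·1.000) / (3) = -1.000
  v = (-8 - (1)·1.000) / (3) = -3.000
Iteration 2:
  u = (-4 - (-1)·-3.000) / (3) = -2.333
  v = (-8 - (1)·-1.000) / (3) = -2.333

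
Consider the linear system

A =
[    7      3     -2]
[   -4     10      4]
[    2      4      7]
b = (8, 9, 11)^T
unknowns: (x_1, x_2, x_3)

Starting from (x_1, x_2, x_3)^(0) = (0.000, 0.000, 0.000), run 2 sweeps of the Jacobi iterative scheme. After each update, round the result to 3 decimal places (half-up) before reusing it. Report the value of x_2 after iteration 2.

0.729

Iteration 1:
  x_1 = (8 - (3)·0.000 - (-2)·0.000) / (7) = 1.143
  x_2 = (9 - (-4)·0.000 - (4)·0.000) / (10) = 0.900
  x_3 = (11 - (2)·0.000 - (4)·0.000) / (7) = 1.571
Iteration 2:
  x_1 = (8 - (3)·0.900 - (-2)·1.571) / (7) = 1.206
  x_2 = (9 - (-4)·1.143 - (4)·1.571) / (10) = 0.729
  x_3 = (11 - (2)·1.143 - (4)·0.900) / (7) = 0.731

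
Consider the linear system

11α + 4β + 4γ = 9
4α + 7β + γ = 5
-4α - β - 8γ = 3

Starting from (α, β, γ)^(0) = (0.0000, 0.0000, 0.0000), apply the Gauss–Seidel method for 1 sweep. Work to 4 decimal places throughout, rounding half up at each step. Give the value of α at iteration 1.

Iteration 1:
  α = (9 - (4)·0.0000 - (4)·0.0000) / (11) = 0.8182
  β = (5 - (4)·0.8182 - (1)·0.0000) / (7) = 0.2467
  γ = (3 - (-4)·0.8182 - (-1)·0.2467) / (-8) = -0.8149

0.8182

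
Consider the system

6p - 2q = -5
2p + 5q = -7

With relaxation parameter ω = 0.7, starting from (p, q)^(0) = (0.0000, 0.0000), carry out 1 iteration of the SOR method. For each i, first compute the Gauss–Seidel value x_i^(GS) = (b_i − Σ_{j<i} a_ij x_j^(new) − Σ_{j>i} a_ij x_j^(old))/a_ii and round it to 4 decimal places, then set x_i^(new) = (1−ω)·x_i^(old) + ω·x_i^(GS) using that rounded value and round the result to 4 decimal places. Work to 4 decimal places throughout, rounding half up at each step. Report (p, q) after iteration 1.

(-0.5833, -0.8167)

Iteration 1:
  p: GS value = (-5 - (-2)·0.0000) / (6) = -0.8333;  p ← (1−ω)·0.0000 + ω·-0.8333 = -0.5833
  q: GS value = (-7 - (2)·-0.5833) / (5) = -1.1667;  q ← (1−ω)·0.0000 + ω·-1.1667 = -0.8167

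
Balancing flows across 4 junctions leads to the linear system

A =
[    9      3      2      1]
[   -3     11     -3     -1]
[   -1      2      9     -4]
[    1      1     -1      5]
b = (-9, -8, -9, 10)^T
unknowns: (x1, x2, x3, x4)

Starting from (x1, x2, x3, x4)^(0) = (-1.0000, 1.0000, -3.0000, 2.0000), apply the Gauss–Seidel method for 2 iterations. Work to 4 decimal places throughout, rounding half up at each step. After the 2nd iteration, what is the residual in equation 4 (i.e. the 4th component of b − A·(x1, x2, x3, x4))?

Iteration 1:
  x1 = (-9 - (3)·1.0000 - (2)·-3.0000 - (1)·2.0000) / (9) = -0.8889
  x2 = (-8 - (-3)·-0.8889 - (-3)·-3.0000 - (-1)·2.0000) / (11) = -1.6061
  x3 = (-9 - (-1)·-0.8889 - (2)·-1.6061 - (-4)·2.0000) / (9) = 0.1470
  x4 = (10 - (1)·-0.8889 - (1)·-1.6061 - (-1)·0.1470) / (5) = 2.5284
Iteration 2:
  x1 = (-9 - (3)·-1.6061 - (2)·0.1470 - (1)·2.5284) / (9) = -0.7782
  x2 = (-8 - (-3)·-0.7782 - (-3)·0.1470 - (-1)·2.5284) / (11) = -0.6696
  x3 = (-9 - (-1)·-0.7782 - (2)·-0.6696 - (-4)·2.5284) / (9) = 0.1861
  x4 = (10 - (1)·-0.7782 - (1)·-0.6696 - (-1)·0.1861) / (5) = 2.3268
Residual b − A·x = (-2.6864, -0.0839, -0.8067, -0.0001)

-0.0001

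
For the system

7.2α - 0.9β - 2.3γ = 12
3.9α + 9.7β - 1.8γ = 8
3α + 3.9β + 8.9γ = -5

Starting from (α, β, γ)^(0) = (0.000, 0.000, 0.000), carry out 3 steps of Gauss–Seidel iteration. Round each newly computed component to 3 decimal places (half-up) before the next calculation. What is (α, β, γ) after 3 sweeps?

Iteration 1:
  α = (12 - (-0.9)·0.000 - (-2.3)·0.000) / (7.2) = 1.667
  β = (8 - (3.9)·1.667 - (-1.8)·0.000) / (9.7) = 0.155
  γ = (-5 - (3)·1.667 - (3.9)·0.155) / (8.9) = -1.192
Iteration 2:
  α = (12 - (-0.9)·0.155 - (-2.3)·-1.192) / (7.2) = 1.305
  β = (8 - (3.9)·1.305 - (-1.8)·-1.192) / (9.7) = 0.079
  γ = (-5 - (3)·1.305 - (3.9)·0.079) / (8.9) = -1.036
Iteration 3:
  α = (12 - (-0.9)·0.079 - (-2.3)·-1.036) / (7.2) = 1.346
  β = (8 - (3.9)·1.346 - (-1.8)·-1.036) / (9.7) = 0.091
  γ = (-5 - (3)·1.346 - (3.9)·0.091) / (8.9) = -1.055

(1.346, 0.091, -1.055)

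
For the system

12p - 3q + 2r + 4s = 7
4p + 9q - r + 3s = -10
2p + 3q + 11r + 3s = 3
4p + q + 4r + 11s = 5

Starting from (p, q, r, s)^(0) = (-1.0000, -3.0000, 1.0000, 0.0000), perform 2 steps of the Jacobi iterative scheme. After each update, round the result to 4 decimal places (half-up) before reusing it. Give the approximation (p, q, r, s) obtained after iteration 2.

Iteration 1:
  p = (7 - (-3)·-3.0000 - (2)·1.0000 - (4)·0.0000) / (12) = -0.3333
  q = (-10 - (4)·-1.0000 - (-1)·1.0000 - (3)·0.0000) / (9) = -0.5556
  r = (3 - (2)·-1.0000 - (3)·-3.0000 - (3)·0.0000) / (11) = 1.2727
  s = (5 - (4)·-1.0000 - (1)·-3.0000 - (4)·1.0000) / (11) = 0.7273
Iteration 2:
  p = (7 - (-3)·-0.5556 - (2)·1.2727 - (4)·0.7273) / (12) = -0.0101
  q = (-10 - (4)·-0.3333 - (-1)·1.2727 - (3)·0.7273) / (9) = -1.0640
  r = (3 - (2)·-0.3333 - (3)·-0.5556 - (3)·0.7273) / (11) = 0.2865
  s = (5 - (4)·-0.3333 - (1)·-0.5556 - (4)·1.2727) / (11) = 0.1635

(-0.0101, -1.0640, 0.2865, 0.1635)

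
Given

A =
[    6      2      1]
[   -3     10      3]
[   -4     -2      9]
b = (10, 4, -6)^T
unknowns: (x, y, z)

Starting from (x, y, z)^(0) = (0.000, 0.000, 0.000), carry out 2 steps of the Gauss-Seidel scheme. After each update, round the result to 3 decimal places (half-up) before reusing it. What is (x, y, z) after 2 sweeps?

(1.321, 0.714, 0.079)

Iteration 1:
  x = (10 - (2)·0.000 - (1)·0.000) / (6) = 1.667
  y = (4 - (-3)·1.667 - (3)·0.000) / (10) = 0.900
  z = (-6 - (-4)·1.667 - (-2)·0.900) / (9) = 0.274
Iteration 2:
  x = (10 - (2)·0.900 - (1)·0.274) / (6) = 1.321
  y = (4 - (-3)·1.321 - (3)·0.274) / (10) = 0.714
  z = (-6 - (-4)·1.321 - (-2)·0.714) / (9) = 0.079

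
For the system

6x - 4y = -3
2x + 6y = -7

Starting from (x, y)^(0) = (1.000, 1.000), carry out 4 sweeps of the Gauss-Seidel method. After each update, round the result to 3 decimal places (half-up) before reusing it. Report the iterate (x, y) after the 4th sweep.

Iteration 1:
  x = (-3 - (-4)·1.000) / (6) = 0.167
  y = (-7 - (2)·0.167) / (6) = -1.222
Iteration 2:
  x = (-3 - (-4)·-1.222) / (6) = -1.315
  y = (-7 - (2)·-1.315) / (6) = -0.728
Iteration 3:
  x = (-3 - (-4)·-0.728) / (6) = -0.985
  y = (-7 - (2)·-0.985) / (6) = -0.838
Iteration 4:
  x = (-3 - (-4)·-0.838) / (6) = -1.059
  y = (-7 - (2)·-1.059) / (6) = -0.814

(-1.059, -0.814)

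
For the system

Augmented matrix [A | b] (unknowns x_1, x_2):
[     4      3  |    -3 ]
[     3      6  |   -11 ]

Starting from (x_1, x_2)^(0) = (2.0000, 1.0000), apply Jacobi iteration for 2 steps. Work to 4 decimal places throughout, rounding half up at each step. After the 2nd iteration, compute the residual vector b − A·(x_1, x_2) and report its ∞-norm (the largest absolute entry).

Iteration 1:
  x_1 = (-3 - (3)·1.0000) / (4) = -1.5000
  x_2 = (-11 - (3)·2.0000) / (6) = -2.8333
Iteration 2:
  x_1 = (-3 - (3)·-2.8333) / (4) = 1.3750
  x_2 = (-11 - (3)·-1.5000) / (6) = -1.0833
Residual b − A·x = (-5.2501, -8.6252); ∞-norm = 8.6252

8.6252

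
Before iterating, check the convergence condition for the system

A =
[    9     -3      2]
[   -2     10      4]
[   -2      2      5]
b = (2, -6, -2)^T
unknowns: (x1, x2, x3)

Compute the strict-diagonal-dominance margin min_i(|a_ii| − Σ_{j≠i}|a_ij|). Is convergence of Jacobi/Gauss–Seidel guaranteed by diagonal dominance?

1

row 1: |9| − (3+2) = 4
row 2: |10| − (2+4) = 4
row 3: |5| − (2+2) = 1
minimum over rows = 1 → strictly diagonally dominant (convergence guaranteed)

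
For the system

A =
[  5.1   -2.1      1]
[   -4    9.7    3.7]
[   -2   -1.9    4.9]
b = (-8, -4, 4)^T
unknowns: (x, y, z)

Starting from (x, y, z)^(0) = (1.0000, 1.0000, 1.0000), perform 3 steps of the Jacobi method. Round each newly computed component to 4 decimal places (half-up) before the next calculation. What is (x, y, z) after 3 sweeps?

(-2.2441, -1.2987, -0.6317)

Iteration 1:
  x = (-8 - (-2.1)·1.0000 - (1)·1.0000) / (5.1) = -1.3529
  y = (-4 - (-4)·1.0000 - (3.7)·1.0000) / (9.7) = -0.3814
  z = (4 - (-2)·1.0000 - (-1.9)·1.0000) / (4.9) = 1.6122
Iteration 2:
  x = (-8 - (-2.1)·-0.3814 - (1)·1.6122) / (5.1) = -2.0418
  y = (-4 - (-4)·-1.3529 - (3.7)·1.6122) / (9.7) = -1.5852
  z = (4 - (-2)·-1.3529 - (-1.9)·-0.3814) / (4.9) = 0.1162
Iteration 3:
  x = (-8 - (-2.1)·-1.5852 - (1)·0.1162) / (5.1) = -2.2441
  y = (-4 - (-4)·-2.0418 - (3.7)·0.1162) / (9.7) = -1.2987
  z = (4 - (-2)·-2.0418 - (-1.9)·-1.5852) / (4.9) = -0.6317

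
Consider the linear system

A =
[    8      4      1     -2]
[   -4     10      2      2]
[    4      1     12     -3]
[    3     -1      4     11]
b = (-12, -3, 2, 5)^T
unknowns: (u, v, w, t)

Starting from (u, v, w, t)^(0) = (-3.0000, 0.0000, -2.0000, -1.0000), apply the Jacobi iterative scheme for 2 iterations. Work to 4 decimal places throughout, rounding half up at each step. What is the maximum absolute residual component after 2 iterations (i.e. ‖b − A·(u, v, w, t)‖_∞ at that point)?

7.4132

Iteration 1:
  u = (-12 - (4)·0.0000 - (1)·-2.0000 - (-2)·-1.0000) / (8) = -1.5000
  v = (-3 - (-4)·-3.0000 - (2)·-2.0000 - (2)·-1.0000) / (10) = -0.9000
  w = (2 - (4)·-3.0000 - (1)·0.0000 - (-3)·-1.0000) / (12) = 0.9167
  t = (5 - (3)·-3.0000 - (-1)·0.0000 - (4)·-2.0000) / (11) = 2.0000
Iteration 2:
  u = (-12 - (4)·-0.9000 - (1)·0.9167 - (-2)·2.0000) / (8) = -0.6646
  v = (-3 - (-4)·-1.5000 - (2)·0.9167 - (2)·2.0000) / (10) = -1.4833
  w = (2 - (4)·-1.5000 - (1)·-0.9000 - (-3)·2.0000) / (12) = 1.2417
  t = (5 - (3)·-1.5000 - (-1)·-0.9000 - (4)·0.9167) / (11) = 0.4485
Residual b − A·x = (-1.0947, 5.7942, -7.4132, -4.3898); ∞-norm = 7.4132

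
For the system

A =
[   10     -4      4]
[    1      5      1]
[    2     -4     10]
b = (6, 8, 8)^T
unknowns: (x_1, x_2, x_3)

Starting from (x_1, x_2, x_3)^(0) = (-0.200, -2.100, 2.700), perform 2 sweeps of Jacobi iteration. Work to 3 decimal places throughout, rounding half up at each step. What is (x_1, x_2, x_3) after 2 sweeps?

(1.040, 1.864, 1.504)

Iteration 1:
  x_1 = (6 - (-4)·-2.100 - (4)·2.700) / (10) = -1.320
  x_2 = (8 - (1)·-0.200 - (1)·2.700) / (5) = 1.100
  x_3 = (8 - (2)·-0.200 - (-4)·-2.100) / (10) = 0.000
Iteration 2:
  x_1 = (6 - (-4)·1.100 - (4)·0.000) / (10) = 1.040
  x_2 = (8 - (1)·-1.320 - (1)·0.000) / (5) = 1.864
  x_3 = (8 - (2)·-1.320 - (-4)·1.100) / (10) = 1.504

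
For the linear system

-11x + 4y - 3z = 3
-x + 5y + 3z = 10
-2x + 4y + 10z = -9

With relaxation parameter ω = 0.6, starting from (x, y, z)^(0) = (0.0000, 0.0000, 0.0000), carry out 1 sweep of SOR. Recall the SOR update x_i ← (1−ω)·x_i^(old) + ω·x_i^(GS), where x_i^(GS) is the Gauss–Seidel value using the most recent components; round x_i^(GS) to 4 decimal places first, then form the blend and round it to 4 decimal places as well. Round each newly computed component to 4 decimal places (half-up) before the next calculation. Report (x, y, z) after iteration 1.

(-0.1636, 1.1804, -0.8429)

Iteration 1:
  x: GS value = (3 - (4)·0.0000 - (-3)·0.0000) / (-11) = -0.2727;  x ← (1−ω)·0.0000 + ω·-0.2727 = -0.1636
  y: GS value = (10 - (-1)·-0.1636 - (3)·0.0000) / (5) = 1.9673;  y ← (1−ω)·0.0000 + ω·1.9673 = 1.1804
  z: GS value = (-9 - (-2)·-0.1636 - (4)·1.1804) / (10) = -1.4049;  z ← (1−ω)·0.0000 + ω·-1.4049 = -0.8429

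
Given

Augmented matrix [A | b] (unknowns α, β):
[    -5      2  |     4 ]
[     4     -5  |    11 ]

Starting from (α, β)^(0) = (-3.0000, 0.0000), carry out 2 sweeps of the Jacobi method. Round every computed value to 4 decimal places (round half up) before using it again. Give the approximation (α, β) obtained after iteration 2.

(-2.6400, -2.8400)

Iteration 1:
  α = (4 - (2)·0.0000) / (-5) = -0.8000
  β = (11 - (4)·-3.0000) / (-5) = -4.6000
Iteration 2:
  α = (4 - (2)·-4.6000) / (-5) = -2.6400
  β = (11 - (4)·-0.8000) / (-5) = -2.8400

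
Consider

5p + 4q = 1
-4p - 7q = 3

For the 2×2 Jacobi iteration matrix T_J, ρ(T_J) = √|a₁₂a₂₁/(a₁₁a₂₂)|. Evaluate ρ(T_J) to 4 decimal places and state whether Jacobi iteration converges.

0.6761

a₁₂a₂₁/(a₁₁a₂₂) = (4)·(-4) / ((5)·(-7)) = 0.457143
ρ = √|0.457143| = √0.457143 = 0.6761
ρ < 1, so Jacobi converges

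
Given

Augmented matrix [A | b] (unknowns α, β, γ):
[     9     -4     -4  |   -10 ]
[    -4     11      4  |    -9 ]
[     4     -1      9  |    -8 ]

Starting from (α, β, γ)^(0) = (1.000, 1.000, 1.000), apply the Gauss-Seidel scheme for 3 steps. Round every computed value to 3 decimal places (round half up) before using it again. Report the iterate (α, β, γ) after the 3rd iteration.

Iteration 1:
  α = (-10 - (-4)·1.000 - (-4)·1.000) / (9) = -0.222
  β = (-9 - (-4)·-0.222 - (4)·1.000) / (11) = -1.263
  γ = (-8 - (4)·-0.222 - (-1)·-1.263) / (9) = -0.931
Iteration 2:
  α = (-10 - (-4)·-1.263 - (-4)·-0.931) / (9) = -2.086
  β = (-9 - (-4)·-2.086 - (4)·-0.931) / (11) = -1.238
  γ = (-8 - (4)·-2.086 - (-1)·-1.238) / (9) = -0.099
Iteration 3:
  α = (-10 - (-4)·-1.238 - (-4)·-0.099) / (9) = -1.705
  β = (-9 - (-4)·-1.705 - (4)·-0.099) / (11) = -1.402
  γ = (-8 - (4)·-1.705 - (-1)·-1.402) / (9) = -0.287

(-1.705, -1.402, -0.287)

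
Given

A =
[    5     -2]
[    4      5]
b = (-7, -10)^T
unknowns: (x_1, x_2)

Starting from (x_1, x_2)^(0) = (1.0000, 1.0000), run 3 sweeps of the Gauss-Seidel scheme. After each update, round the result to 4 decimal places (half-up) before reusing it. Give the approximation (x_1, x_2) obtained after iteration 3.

Iteration 1:
  x_1 = (-7 - (-2)·1.0000) / (5) = -1.0000
  x_2 = (-10 - (4)·-1.0000) / (5) = -1.2000
Iteration 2:
  x_1 = (-7 - (-2)·-1.2000) / (5) = -1.8800
  x_2 = (-10 - (4)·-1.8800) / (5) = -0.4960
Iteration 3:
  x_1 = (-7 - (-2)·-0.4960) / (5) = -1.5984
  x_2 = (-10 - (4)·-1.5984) / (5) = -0.7213

(-1.5984, -0.7213)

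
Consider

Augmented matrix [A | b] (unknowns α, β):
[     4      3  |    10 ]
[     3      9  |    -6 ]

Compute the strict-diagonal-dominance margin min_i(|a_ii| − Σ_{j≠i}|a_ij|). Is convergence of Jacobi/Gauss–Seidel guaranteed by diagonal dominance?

row 1: |4| − (3) = 1
row 2: |9| − (3) = 6
minimum over rows = 1 → strictly diagonally dominant (convergence guaranteed)

1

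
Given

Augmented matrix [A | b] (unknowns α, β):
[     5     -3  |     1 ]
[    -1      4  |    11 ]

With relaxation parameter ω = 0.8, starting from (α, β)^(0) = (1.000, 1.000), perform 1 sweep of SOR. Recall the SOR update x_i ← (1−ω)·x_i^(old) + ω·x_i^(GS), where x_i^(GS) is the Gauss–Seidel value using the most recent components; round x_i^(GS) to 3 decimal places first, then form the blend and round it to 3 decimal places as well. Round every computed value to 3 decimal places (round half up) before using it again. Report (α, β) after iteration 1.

Iteration 1:
  α: GS value = (1 - (-3)·1.000) / (5) = 0.800;  α ← (1−ω)·1.000 + ω·0.800 = 0.840
  β: GS value = (11 - (-1)·0.840) / (4) = 2.960;  β ← (1−ω)·1.000 + ω·2.960 = 2.568

(0.840, 2.568)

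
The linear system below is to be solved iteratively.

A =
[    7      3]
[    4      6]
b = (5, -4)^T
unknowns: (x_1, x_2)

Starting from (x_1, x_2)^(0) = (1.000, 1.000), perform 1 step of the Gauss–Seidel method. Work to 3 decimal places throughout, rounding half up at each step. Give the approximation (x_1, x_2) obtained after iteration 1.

Iteration 1:
  x_1 = (5 - (3)·1.000) / (7) = 0.286
  x_2 = (-4 - (4)·0.286) / (6) = -0.857

(0.286, -0.857)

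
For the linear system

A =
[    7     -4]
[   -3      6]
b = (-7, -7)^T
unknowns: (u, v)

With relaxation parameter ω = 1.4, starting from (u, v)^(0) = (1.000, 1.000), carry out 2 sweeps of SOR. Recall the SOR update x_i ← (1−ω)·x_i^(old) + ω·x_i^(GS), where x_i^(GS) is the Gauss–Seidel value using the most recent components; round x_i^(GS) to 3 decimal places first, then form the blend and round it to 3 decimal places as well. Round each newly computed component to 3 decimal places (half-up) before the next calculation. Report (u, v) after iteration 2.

(-3.186, -2.770)

Iteration 1:
  u: GS value = (-7 - (-4)·1.000) / (7) = -0.429;  u ← (1−ω)·1.000 + ω·-0.429 = -1.001
  v: GS value = (-7 - (-3)·-1.001) / (6) = -1.667;  v ← (1−ω)·1.000 + ω·-1.667 = -2.734
Iteration 2:
  u: GS value = (-7 - (-4)·-2.734) / (7) = -2.562;  u ← (1−ω)·-1.001 + ω·-2.562 = -3.186
  v: GS value = (-7 - (-3)·-3.186) / (6) = -2.760;  v ← (1−ω)·-2.734 + ω·-2.760 = -2.770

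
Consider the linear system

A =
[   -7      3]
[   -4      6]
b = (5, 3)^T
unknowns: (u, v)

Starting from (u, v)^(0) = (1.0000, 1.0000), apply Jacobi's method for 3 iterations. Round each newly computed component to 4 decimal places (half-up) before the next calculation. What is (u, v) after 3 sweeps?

Iteration 1:
  u = (5 - (3)·1.0000) / (-7) = -0.2857
  v = (3 - (-4)·1.0000) / (6) = 1.1667
Iteration 2:
  u = (5 - (3)·1.1667) / (-7) = -0.2143
  v = (3 - (-4)·-0.2857) / (6) = 0.3095
Iteration 3:
  u = (5 - (3)·0.3095) / (-7) = -0.5816
  v = (3 - (-4)·-0.2143) / (6) = 0.3571

(-0.5816, 0.3571)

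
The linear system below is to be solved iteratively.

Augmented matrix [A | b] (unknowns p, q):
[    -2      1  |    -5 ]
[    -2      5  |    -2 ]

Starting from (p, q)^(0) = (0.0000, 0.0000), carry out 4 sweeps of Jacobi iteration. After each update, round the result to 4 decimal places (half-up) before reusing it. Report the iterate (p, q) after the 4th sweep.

Iteration 1:
  p = (-5 - (1)·0.0000) / (-2) = 2.5000
  q = (-2 - (-2)·0.0000) / (5) = -0.4000
Iteration 2:
  p = (-5 - (1)·-0.4000) / (-2) = 2.3000
  q = (-2 - (-2)·2.5000) / (5) = 0.6000
Iteration 3:
  p = (-5 - (1)·0.6000) / (-2) = 2.8000
  q = (-2 - (-2)·2.3000) / (5) = 0.5200
Iteration 4:
  p = (-5 - (1)·0.5200) / (-2) = 2.7600
  q = (-2 - (-2)·2.8000) / (5) = 0.7200

(2.7600, 0.7200)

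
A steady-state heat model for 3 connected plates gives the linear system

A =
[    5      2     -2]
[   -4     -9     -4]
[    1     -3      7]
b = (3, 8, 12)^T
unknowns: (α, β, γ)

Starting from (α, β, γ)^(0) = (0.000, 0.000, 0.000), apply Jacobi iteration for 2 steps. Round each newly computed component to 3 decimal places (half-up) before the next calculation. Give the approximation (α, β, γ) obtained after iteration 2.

(1.641, -1.917, 1.248)

Iteration 1:
  α = (3 - (2)·0.000 - (-2)·0.000) / (5) = 0.600
  β = (8 - (-4)·0.000 - (-4)·0.000) / (-9) = -0.889
  γ = (12 - (1)·0.000 - (-3)·0.000) / (7) = 1.714
Iteration 2:
  α = (3 - (2)·-0.889 - (-2)·1.714) / (5) = 1.641
  β = (8 - (-4)·0.600 - (-4)·1.714) / (-9) = -1.917
  γ = (12 - (1)·0.600 - (-3)·-0.889) / (7) = 1.248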